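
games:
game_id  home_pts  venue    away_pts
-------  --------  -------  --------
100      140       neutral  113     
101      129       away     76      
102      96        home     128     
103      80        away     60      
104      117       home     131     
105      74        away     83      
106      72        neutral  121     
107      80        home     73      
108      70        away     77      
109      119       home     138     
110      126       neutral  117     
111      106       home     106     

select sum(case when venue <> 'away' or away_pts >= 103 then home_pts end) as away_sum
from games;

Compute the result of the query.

856

game_id=100: ✓ → 140
game_id=101: ✗
game_id=102: ✓ → 96
game_id=103: ✗
game_id=104: ✓ → 117
game_id=105: ✗
game_id=106: ✓ → 72
game_id=107: ✓ → 80
game_id=108: ✗
game_id=109: ✓ → 119
game_id=110: ✓ → 126
game_id=111: ✓ → 106
away_sum = 140 + 96 + 117 + 72 + 80 + 119 + 126 + 106 = 856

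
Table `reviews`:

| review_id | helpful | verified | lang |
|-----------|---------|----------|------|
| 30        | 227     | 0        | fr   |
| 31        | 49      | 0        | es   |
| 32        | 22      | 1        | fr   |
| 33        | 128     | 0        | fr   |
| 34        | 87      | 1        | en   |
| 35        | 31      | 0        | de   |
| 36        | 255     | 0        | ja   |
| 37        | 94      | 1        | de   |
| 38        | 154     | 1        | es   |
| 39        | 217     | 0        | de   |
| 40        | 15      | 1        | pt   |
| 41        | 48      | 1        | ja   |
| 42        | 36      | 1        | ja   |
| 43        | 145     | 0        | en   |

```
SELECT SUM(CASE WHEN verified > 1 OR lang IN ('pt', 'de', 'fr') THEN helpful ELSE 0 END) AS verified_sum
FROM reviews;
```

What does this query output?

734

review_id=30: ✓ → 227
review_id=31: ✗
review_id=32: ✓ → 22
review_id=33: ✓ → 128
review_id=34: ✗
review_id=35: ✓ → 31
review_id=36: ✗
review_id=37: ✓ → 94
review_id=38: ✗
review_id=39: ✓ → 217
review_id=40: ✓ → 15
review_id=41: ✗
review_id=42: ✗
review_id=43: ✗
verified_sum = 227 + 22 + 128 + 31 + 94 + 217 + 15 = 734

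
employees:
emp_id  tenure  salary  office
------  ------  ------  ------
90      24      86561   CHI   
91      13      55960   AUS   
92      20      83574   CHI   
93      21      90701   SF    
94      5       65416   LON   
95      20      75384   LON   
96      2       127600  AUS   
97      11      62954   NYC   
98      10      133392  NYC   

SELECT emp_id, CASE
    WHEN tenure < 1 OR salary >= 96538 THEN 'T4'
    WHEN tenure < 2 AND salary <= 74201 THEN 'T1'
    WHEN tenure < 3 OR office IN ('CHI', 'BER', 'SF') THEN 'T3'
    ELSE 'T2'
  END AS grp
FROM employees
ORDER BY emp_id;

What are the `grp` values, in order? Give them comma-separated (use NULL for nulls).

emp_id=90: tenure < 3 OR office IN ('CHI', 'BER', 'SF') → T3
emp_id=91: ELSE → T2
emp_id=92: tenure < 3 OR office IN ('CHI', 'BER', 'SF') → T3
emp_id=93: tenure < 3 OR office IN ('CHI', 'BER', 'SF') → T3
emp_id=94: ELSE → T2
emp_id=95: ELSE → T2
emp_id=96: tenure < 1 OR salary >= 96538 → T4
emp_id=97: ELSE → T2
emp_id=98: tenure < 1 OR salary >= 96538 → T4

T3, T2, T3, T3, T2, T2, T4, T2, T4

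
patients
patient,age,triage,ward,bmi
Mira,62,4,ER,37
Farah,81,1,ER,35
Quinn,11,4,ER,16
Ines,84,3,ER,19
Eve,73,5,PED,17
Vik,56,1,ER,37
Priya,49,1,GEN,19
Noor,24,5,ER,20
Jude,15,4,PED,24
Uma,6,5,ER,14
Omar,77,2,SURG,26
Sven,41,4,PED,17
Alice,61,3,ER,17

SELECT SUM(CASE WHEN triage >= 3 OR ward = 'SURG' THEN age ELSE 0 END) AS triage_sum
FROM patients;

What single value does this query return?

patient=Mira: ✓ → 62
patient=Farah: ✗
patient=Quinn: ✓ → 11
patient=Ines: ✓ → 84
patient=Eve: ✓ → 73
patient=Vik: ✗
patient=Priya: ✗
patient=Noor: ✓ → 24
patient=Jude: ✓ → 15
patient=Uma: ✓ → 6
patient=Omar: ✓ → 77
patient=Sven: ✓ → 41
patient=Alice: ✓ → 61
triage_sum = 62 + 11 + 84 + 73 + 24 + 15 + 6 + 77 + 41 + 61 = 454

454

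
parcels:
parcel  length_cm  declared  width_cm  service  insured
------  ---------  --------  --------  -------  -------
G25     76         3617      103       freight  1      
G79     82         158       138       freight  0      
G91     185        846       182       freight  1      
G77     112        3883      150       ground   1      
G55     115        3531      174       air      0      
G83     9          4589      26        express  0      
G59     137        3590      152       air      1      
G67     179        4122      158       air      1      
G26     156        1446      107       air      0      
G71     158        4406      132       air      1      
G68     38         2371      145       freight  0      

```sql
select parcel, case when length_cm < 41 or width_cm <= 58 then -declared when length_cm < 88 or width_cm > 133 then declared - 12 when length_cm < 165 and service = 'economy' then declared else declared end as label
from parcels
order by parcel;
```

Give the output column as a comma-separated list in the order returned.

parcel=G25: length_cm < 88 or width_cm > 133 → 3605
parcel=G26: ELSE → 1446
parcel=G55: length_cm < 88 or width_cm > 133 → 3519
parcel=G59: length_cm < 88 or width_cm > 133 → 3578
parcel=G67: length_cm < 88 or width_cm > 133 → 4110
parcel=G68: length_cm < 41 or width_cm <= 58 → -2371
parcel=G71: ELSE → 4406
parcel=G77: length_cm < 88 or width_cm > 133 → 3871
parcel=G79: length_cm < 88 or width_cm > 133 → 146
parcel=G83: length_cm < 41 or width_cm <= 58 → -4589
parcel=G91: length_cm < 88 or width_cm > 133 → 834

3605, 1446, 3519, 3578, 4110, -2371, 4406, 3871, 146, -4589, 834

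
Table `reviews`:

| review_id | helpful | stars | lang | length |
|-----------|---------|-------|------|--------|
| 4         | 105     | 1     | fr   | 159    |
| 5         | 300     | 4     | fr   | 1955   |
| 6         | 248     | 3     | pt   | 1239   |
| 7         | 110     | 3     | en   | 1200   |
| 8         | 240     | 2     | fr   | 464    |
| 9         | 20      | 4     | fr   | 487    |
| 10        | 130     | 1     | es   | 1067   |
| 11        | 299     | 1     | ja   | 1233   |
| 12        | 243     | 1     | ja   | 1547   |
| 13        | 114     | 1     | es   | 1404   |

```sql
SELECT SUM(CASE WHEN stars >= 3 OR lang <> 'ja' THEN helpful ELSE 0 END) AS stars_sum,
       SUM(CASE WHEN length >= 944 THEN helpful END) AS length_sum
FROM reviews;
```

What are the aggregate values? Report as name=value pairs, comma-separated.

stars_sum=1267, length_sum=1444

[stars_sum: stars >= 3 OR lang <> 'ja']
review_id=4: ✓ → 105
review_id=5: ✓ → 300
review_id=6: ✓ → 248
review_id=7: ✓ → 110
review_id=8: ✓ → 240
review_id=9: ✓ → 20
review_id=10: ✓ → 130
review_id=11: ✗
review_id=12: ✗
review_id=13: ✓ → 114
stars_sum = 105 + 300 + 248 + 110 + 240 + 20 + 130 + 114 = 1267
—
[length_sum: length >= 944]
review_id=4: ✗
review_id=5: ✓ → 300
review_id=6: ✓ → 248
review_id=7: ✓ → 110
review_id=8: ✗
review_id=9: ✗
review_id=10: ✓ → 130
review_id=11: ✓ → 299
review_id=12: ✓ → 243
review_id=13: ✓ → 114
length_sum = 300 + 248 + 110 + 130 + 299 + 243 + 114 = 1444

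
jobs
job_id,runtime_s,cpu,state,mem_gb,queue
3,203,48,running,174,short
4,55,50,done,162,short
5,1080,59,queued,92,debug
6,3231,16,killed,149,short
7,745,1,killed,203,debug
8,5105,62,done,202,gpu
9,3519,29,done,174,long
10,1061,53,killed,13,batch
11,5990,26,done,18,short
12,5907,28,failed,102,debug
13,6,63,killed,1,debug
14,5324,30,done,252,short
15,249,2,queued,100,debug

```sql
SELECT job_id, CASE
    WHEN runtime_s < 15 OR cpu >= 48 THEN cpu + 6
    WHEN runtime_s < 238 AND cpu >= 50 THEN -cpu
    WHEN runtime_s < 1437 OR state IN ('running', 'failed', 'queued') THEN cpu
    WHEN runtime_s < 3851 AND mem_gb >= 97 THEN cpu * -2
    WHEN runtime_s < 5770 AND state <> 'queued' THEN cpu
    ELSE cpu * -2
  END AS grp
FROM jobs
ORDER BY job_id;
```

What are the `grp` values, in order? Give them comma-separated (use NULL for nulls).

54, 56, 65, -32, 1, 68, -58, 59, -52, 28, 69, 30, 2

job_id=3: runtime_s < 15 OR cpu >= 48 → 54
job_id=4: runtime_s < 15 OR cpu >= 48 → 56
job_id=5: runtime_s < 15 OR cpu >= 48 → 65
job_id=6: runtime_s < 3851 AND mem_gb >= 97 → -32
job_id=7: runtime_s < 1437 OR state IN ('running', 'failed', 'queued') → 1
job_id=8: runtime_s < 15 OR cpu >= 48 → 68
job_id=9: runtime_s < 3851 AND mem_gb >= 97 → -58
job_id=10: runtime_s < 15 OR cpu >= 48 → 59
job_id=11: ELSE → -52
job_id=12: runtime_s < 1437 OR state IN ('running', 'failed', 'queued') → 28
job_id=13: runtime_s < 15 OR cpu >= 48 → 69
job_id=14: runtime_s < 5770 AND state <> 'queued' → 30
job_id=15: runtime_s < 1437 OR state IN ('running', 'failed', 'queued') → 2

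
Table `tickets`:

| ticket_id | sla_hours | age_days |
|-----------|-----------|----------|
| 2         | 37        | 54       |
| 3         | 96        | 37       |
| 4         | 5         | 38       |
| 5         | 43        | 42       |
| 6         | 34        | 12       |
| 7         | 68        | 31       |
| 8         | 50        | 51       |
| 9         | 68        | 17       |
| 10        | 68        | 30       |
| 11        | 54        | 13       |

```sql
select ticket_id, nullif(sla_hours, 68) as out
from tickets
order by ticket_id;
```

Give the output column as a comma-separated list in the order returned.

ticket_id=2: sla_hours=37 vs 68: differ → 37
ticket_id=3: sla_hours=96 vs 68: differ → 96
ticket_id=4: sla_hours=5 vs 68: differ → 5
ticket_id=5: sla_hours=43 vs 68: differ → 43
ticket_id=6: sla_hours=34 vs 68: differ → 34
ticket_id=7: sla_hours=68 vs 68: equal → NULL
ticket_id=8: sla_hours=50 vs 68: differ → 50
ticket_id=9: sla_hours=68 vs 68: equal → NULL
ticket_id=10: sla_hours=68 vs 68: equal → NULL
ticket_id=11: sla_hours=54 vs 68: differ → 54

37, 96, 5, 43, 34, NULL, 50, NULL, NULL, 54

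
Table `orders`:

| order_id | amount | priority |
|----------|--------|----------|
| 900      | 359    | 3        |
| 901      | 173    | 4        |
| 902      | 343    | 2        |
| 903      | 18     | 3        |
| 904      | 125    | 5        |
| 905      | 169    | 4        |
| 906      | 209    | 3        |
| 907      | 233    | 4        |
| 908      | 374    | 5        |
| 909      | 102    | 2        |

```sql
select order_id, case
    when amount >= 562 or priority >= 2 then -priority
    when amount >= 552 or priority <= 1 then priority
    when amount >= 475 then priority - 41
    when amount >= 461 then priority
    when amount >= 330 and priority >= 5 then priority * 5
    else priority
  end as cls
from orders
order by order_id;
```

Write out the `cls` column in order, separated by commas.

order_id=900: amount >= 562 or priority >= 2 → -3
order_id=901: amount >= 562 or priority >= 2 → -4
order_id=902: amount >= 562 or priority >= 2 → -2
order_id=903: amount >= 562 or priority >= 2 → -3
order_id=904: amount >= 562 or priority >= 2 → -5
order_id=905: amount >= 562 or priority >= 2 → -4
order_id=906: amount >= 562 or priority >= 2 → -3
order_id=907: amount >= 562 or priority >= 2 → -4
order_id=908: amount >= 562 or priority >= 2 → -5
order_id=909: amount >= 562 or priority >= 2 → -2

-3, -4, -2, -3, -5, -4, -3, -4, -5, -2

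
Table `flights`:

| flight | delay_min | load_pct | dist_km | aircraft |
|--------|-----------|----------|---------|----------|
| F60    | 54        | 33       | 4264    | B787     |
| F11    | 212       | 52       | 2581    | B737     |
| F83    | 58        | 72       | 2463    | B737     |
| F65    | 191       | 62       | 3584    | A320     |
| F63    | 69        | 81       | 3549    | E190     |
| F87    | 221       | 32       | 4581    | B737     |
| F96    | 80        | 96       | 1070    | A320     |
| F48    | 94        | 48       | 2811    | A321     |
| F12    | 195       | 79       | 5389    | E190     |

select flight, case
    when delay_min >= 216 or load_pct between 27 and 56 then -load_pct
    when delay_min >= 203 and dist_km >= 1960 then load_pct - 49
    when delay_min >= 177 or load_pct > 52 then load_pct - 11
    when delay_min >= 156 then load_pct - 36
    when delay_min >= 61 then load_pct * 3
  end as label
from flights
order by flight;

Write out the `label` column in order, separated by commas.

-52, 68, -48, -33, 70, 51, 61, -32, 85

flight=F11: delay_min >= 216 or load_pct between 27 and 56 → -52
flight=F12: delay_min >= 177 or load_pct > 52 → 68
flight=F48: delay_min >= 216 or load_pct between 27 and 56 → -48
flight=F60: delay_min >= 216 or load_pct between 27 and 56 → -33
flight=F63: delay_min >= 177 or load_pct > 52 → 70
flight=F65: delay_min >= 177 or load_pct > 52 → 51
flight=F83: delay_min >= 177 or load_pct > 52 → 61
flight=F87: delay_min >= 216 or load_pct between 27 and 56 → -32
flight=F96: delay_min >= 177 or load_pct > 52 → 85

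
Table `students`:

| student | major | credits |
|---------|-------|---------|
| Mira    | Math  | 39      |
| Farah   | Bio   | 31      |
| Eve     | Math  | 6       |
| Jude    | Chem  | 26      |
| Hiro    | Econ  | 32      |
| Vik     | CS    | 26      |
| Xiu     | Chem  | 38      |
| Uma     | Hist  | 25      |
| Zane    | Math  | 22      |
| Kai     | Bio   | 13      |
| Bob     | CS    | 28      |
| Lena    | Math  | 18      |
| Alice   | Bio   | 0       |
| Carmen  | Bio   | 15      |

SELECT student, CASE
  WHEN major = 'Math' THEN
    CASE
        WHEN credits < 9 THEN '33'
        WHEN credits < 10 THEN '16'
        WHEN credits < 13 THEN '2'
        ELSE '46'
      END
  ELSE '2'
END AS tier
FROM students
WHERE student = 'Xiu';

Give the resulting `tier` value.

2

student = Xiu: major=Chem, credits=38.
major='Chem' → outer ELSE → 2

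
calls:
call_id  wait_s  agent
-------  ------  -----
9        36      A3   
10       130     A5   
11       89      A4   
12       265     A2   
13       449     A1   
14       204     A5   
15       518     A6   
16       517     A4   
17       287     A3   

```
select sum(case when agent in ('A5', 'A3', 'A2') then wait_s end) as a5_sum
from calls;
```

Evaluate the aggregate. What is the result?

call_id=9: ✓ → 36
call_id=10: ✓ → 130
call_id=11: ✗
call_id=12: ✓ → 265
call_id=13: ✗
call_id=14: ✓ → 204
call_id=15: ✗
call_id=16: ✗
call_id=17: ✓ → 287
a5_sum = 36 + 130 + 265 + 204 + 287 = 922

922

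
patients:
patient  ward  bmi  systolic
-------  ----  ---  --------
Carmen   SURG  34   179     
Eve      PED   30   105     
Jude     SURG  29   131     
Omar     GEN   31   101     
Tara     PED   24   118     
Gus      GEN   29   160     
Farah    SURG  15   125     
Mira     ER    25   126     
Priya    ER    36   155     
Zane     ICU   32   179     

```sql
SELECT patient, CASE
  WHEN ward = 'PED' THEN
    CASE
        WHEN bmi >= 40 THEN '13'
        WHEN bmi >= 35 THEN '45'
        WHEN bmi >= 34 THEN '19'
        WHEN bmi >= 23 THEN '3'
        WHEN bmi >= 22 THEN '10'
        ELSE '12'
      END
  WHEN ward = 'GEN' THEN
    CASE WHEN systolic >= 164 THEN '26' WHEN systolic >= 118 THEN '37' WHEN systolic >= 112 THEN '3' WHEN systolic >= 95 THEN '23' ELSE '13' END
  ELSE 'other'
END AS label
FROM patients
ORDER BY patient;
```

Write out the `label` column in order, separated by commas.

patient=Carmen: ward='SURG' → outer ELSE → other
patient=Eve: ward='PED' → inner[bmi >= 23] → 3
patient=Farah: ward='SURG' → outer ELSE → other
patient=Gus: ward='GEN' → inner[systolic >= 118] → 37
patient=Jude: ward='SURG' → outer ELSE → other
patient=Mira: ward='ER' → outer ELSE → other
patient=Omar: ward='GEN' → inner[systolic >= 95] → 23
patient=Priya: ward='ER' → outer ELSE → other
patient=Tara: ward='PED' → inner[bmi >= 23] → 3
patient=Zane: ward='ICU' → outer ELSE → other

other, 3, other, 37, other, other, 23, other, 3, other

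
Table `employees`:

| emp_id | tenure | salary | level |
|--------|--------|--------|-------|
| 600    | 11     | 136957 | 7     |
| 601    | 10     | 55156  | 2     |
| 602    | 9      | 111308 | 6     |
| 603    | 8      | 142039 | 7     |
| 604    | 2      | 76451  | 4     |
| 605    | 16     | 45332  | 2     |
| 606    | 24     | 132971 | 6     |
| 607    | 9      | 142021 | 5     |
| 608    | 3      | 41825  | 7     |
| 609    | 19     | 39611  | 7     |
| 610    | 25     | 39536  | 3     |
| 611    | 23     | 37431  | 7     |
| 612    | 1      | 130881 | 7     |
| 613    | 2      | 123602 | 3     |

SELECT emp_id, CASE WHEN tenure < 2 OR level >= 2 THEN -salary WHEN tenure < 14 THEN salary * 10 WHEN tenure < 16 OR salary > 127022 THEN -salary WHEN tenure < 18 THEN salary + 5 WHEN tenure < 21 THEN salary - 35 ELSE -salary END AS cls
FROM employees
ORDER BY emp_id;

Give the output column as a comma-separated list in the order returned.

emp_id=600: tenure < 2 OR level >= 2 → -136957
emp_id=601: tenure < 2 OR level >= 2 → -55156
emp_id=602: tenure < 2 OR level >= 2 → -111308
emp_id=603: tenure < 2 OR level >= 2 → -142039
emp_id=604: tenure < 2 OR level >= 2 → -76451
emp_id=605: tenure < 2 OR level >= 2 → -45332
emp_id=606: tenure < 2 OR level >= 2 → -132971
emp_id=607: tenure < 2 OR level >= 2 → -142021
emp_id=608: tenure < 2 OR level >= 2 → -41825
emp_id=609: tenure < 2 OR level >= 2 → -39611
emp_id=610: tenure < 2 OR level >= 2 → -39536
emp_id=611: tenure < 2 OR level >= 2 → -37431
emp_id=612: tenure < 2 OR level >= 2 → -130881
emp_id=613: tenure < 2 OR level >= 2 → -123602

-136957, -55156, -111308, -142039, -76451, -45332, -132971, -142021, -41825, -39611, -39536, -37431, -130881, -123602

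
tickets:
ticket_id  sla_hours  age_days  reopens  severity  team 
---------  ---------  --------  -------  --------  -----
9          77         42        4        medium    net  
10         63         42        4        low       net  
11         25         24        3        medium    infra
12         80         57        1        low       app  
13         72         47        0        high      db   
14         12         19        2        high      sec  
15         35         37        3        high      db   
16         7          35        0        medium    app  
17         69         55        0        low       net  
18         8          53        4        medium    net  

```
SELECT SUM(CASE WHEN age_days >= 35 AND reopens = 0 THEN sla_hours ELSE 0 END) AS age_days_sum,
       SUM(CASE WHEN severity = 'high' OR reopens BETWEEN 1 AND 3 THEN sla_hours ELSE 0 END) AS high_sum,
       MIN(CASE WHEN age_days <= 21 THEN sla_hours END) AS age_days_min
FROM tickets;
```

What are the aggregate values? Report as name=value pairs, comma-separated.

age_days_sum=148, high_sum=224, age_days_min=12

[age_days_sum: age_days >= 35 AND reopens = 0]
ticket_id=9: ✗
ticket_id=10: ✗
ticket_id=11: ✗
ticket_id=12: ✗
ticket_id=13: ✓ → 72
ticket_id=14: ✗
ticket_id=15: ✗
ticket_id=16: ✓ → 7
ticket_id=17: ✓ → 69
ticket_id=18: ✗
age_days_sum = 72 + 7 + 69 = 148
—
[high_sum: severity = 'high' OR reopens BETWEEN 1 AND 3]
ticket_id=9: ✗
ticket_id=10: ✗
ticket_id=11: ✓ → 25
ticket_id=12: ✓ → 80
ticket_id=13: ✓ → 72
ticket_id=14: ✓ → 12
ticket_id=15: ✓ → 35
ticket_id=16: ✗
ticket_id=17: ✗
ticket_id=18: ✗
high_sum = 25 + 80 + 72 + 12 + 35 = 224
—
[age_days_min: age_days <= 21]
ticket_id=9: ✗
ticket_id=10: ✗
ticket_id=11: ✗
ticket_id=12: ✗
ticket_id=13: ✗
ticket_id=14: ✓ → 12
ticket_id=15: ✗
ticket_id=16: ✗
ticket_id=17: ✗
ticket_id=18: ✗
age_days_min = MIN(12) = 12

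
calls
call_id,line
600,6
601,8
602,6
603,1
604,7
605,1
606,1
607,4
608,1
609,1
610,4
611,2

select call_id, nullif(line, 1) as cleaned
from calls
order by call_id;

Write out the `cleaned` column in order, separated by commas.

6, 8, 6, NULL, 7, NULL, NULL, 4, NULL, NULL, 4, 2

call_id=600: line=6 vs 1: differ → 6
call_id=601: line=8 vs 1: differ → 8
call_id=602: line=6 vs 1: differ → 6
call_id=603: line=1 vs 1: equal → NULL
call_id=604: line=7 vs 1: differ → 7
call_id=605: line=1 vs 1: equal → NULL
call_id=606: line=1 vs 1: equal → NULL
call_id=607: line=4 vs 1: differ → 4
call_id=608: line=1 vs 1: equal → NULL
call_id=609: line=1 vs 1: equal → NULL
call_id=610: line=4 vs 1: differ → 4
call_id=611: line=2 vs 1: differ → 2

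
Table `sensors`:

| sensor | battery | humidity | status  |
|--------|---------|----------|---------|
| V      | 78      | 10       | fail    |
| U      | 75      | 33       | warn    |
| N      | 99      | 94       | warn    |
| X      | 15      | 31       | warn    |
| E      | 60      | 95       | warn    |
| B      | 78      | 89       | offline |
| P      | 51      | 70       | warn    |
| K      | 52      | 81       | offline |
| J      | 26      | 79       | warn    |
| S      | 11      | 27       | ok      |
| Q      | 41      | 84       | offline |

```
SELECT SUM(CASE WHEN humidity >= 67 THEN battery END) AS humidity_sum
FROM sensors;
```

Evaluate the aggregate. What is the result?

407

sensor=V: ✗
sensor=U: ✗
sensor=N: ✓ → 99
sensor=X: ✗
sensor=E: ✓ → 60
sensor=B: ✓ → 78
sensor=P: ✓ → 51
sensor=K: ✓ → 52
sensor=J: ✓ → 26
sensor=S: ✗
sensor=Q: ✓ → 41
humidity_sum = 99 + 60 + 78 + 51 + 52 + 26 + 41 = 407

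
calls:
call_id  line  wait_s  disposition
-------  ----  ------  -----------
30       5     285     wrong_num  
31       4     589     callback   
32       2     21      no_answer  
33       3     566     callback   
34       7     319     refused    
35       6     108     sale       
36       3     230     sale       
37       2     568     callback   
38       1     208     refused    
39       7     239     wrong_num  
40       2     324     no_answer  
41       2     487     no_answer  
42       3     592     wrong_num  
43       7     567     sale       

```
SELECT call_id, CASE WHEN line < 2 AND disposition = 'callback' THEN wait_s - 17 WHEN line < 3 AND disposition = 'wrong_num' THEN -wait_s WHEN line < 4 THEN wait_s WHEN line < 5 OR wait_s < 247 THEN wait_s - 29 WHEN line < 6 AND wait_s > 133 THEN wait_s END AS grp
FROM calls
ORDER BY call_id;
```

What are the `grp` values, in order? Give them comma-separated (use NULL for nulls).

285, 560, 21, 566, NULL, 79, 230, 568, 208, 210, 324, 487, 592, NULL

call_id=30: line < 6 AND wait_s > 133 → 285
call_id=31: line < 5 OR wait_s < 247 → 560
call_id=32: line < 4 → 21
call_id=33: line < 4 → 566
call_id=34: (no match → NULL) → NULL
call_id=35: line < 5 OR wait_s < 247 → 79
call_id=36: line < 4 → 230
call_id=37: line < 4 → 568
call_id=38: line < 4 → 208
call_id=39: line < 5 OR wait_s < 247 → 210
call_id=40: line < 4 → 324
call_id=41: line < 4 → 487
call_id=42: line < 4 → 592
call_id=43: (no match → NULL) → NULL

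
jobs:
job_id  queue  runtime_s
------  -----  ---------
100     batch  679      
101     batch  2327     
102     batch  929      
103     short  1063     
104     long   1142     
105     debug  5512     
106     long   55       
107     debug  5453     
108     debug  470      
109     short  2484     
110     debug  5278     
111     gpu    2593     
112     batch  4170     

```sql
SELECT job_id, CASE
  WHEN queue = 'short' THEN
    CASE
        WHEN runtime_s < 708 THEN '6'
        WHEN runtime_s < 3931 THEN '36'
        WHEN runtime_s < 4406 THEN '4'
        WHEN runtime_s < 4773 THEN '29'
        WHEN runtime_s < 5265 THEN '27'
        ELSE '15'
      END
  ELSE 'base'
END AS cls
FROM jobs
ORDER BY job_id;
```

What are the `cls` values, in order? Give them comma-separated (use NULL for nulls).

job_id=100: queue='batch' → outer ELSE → base
job_id=101: queue='batch' → outer ELSE → base
job_id=102: queue='batch' → outer ELSE → base
job_id=103: queue='short' → inner[runtime_s < 3931] → 36
job_id=104: queue='long' → outer ELSE → base
job_id=105: queue='debug' → outer ELSE → base
job_id=106: queue='long' → outer ELSE → base
job_id=107: queue='debug' → outer ELSE → base
job_id=108: queue='debug' → outer ELSE → base
job_id=109: queue='short' → inner[runtime_s < 3931] → 36
job_id=110: queue='debug' → outer ELSE → base
job_id=111: queue='gpu' → outer ELSE → base
job_id=112: queue='batch' → outer ELSE → base

base, base, base, 36, base, base, base, base, base, 36, base, base, base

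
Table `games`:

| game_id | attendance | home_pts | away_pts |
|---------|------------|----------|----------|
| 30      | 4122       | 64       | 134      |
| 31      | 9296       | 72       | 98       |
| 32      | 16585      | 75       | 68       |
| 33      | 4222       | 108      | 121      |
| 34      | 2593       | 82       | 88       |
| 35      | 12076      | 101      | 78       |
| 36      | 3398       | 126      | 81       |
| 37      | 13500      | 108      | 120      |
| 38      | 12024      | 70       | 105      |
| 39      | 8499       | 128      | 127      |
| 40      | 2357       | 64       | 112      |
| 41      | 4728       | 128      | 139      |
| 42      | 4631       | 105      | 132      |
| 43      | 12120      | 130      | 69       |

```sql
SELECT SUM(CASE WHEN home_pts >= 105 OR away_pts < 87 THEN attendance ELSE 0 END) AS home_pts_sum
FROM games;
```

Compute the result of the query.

79759

game_id=30: ✗
game_id=31: ✗
game_id=32: ✓ → 16585
game_id=33: ✓ → 4222
game_id=34: ✗
game_id=35: ✓ → 12076
game_id=36: ✓ → 3398
game_id=37: ✓ → 13500
game_id=38: ✗
game_id=39: ✓ → 8499
game_id=40: ✗
game_id=41: ✓ → 4728
game_id=42: ✓ → 4631
game_id=43: ✓ → 12120
home_pts_sum = 16585 + 4222 + 12076 + 3398 + 13500 + 8499 + 4728 + 4631 + 12120 = 79759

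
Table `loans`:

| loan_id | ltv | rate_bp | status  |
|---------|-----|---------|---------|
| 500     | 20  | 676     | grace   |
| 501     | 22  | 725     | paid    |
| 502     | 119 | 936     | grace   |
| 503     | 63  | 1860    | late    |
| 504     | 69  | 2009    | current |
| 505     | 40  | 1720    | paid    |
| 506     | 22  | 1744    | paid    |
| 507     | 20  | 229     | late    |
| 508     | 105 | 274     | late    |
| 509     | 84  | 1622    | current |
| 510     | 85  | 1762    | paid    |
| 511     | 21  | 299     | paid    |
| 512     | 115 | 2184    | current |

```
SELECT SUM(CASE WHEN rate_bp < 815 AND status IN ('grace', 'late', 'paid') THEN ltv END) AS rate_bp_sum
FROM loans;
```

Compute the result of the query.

188

loan_id=500: ✓ → 20
loan_id=501: ✓ → 22
loan_id=502: ✗
loan_id=503: ✗
loan_id=504: ✗
loan_id=505: ✗
loan_id=506: ✗
loan_id=507: ✓ → 20
loan_id=508: ✓ → 105
loan_id=509: ✗
loan_id=510: ✗
loan_id=511: ✓ → 21
loan_id=512: ✗
rate_bp_sum = 20 + 22 + 20 + 105 + 21 = 188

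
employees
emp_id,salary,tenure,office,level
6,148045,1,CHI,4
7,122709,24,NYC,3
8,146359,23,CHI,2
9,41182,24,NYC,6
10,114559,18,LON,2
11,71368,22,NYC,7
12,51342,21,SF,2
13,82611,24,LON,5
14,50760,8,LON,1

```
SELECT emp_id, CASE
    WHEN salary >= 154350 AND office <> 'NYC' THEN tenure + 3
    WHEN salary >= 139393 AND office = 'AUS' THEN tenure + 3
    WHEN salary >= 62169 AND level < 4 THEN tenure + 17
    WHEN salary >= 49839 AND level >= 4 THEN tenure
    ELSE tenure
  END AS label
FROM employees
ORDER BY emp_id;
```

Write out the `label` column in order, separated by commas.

emp_id=6: salary >= 49839 AND level >= 4 → 1
emp_id=7: salary >= 62169 AND level < 4 → 41
emp_id=8: salary >= 62169 AND level < 4 → 40
emp_id=9: ELSE → 24
emp_id=10: salary >= 62169 AND level < 4 → 35
emp_id=11: salary >= 49839 AND level >= 4 → 22
emp_id=12: ELSE → 21
emp_id=13: salary >= 49839 AND level >= 4 → 24
emp_id=14: ELSE → 8

1, 41, 40, 24, 35, 22, 21, 24, 8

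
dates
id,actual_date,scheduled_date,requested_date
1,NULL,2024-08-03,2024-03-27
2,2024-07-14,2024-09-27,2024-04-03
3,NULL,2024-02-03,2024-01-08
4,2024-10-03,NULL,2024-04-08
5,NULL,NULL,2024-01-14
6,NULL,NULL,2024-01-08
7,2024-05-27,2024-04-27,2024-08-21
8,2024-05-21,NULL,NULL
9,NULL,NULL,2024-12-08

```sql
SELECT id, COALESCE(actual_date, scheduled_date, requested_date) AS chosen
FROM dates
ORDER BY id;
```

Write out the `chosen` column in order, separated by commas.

2024-08-03, 2024-07-14, 2024-02-03, 2024-10-03, 2024-01-14, 2024-01-08, 2024-05-27, 2024-05-21, 2024-12-08

id=1: actual_date=NULL, scheduled_date=2024-08-03 → 2024-08-03
id=2: actual_date=2024-07-14 → 2024-07-14
id=3: actual_date=NULL, scheduled_date=2024-02-03 → 2024-02-03
id=4: actual_date=2024-10-03 → 2024-10-03
id=5: actual_date=NULL, scheduled_date=NULL, requested_date=2024-01-14 → 2024-01-14
id=6: actual_date=NULL, scheduled_date=NULL, requested_date=2024-01-08 → 2024-01-08
id=7: actual_date=2024-05-27 → 2024-05-27
id=8: actual_date=2024-05-21 → 2024-05-21
id=9: actual_date=NULL, scheduled_date=NULL, requested_date=2024-12-08 → 2024-12-08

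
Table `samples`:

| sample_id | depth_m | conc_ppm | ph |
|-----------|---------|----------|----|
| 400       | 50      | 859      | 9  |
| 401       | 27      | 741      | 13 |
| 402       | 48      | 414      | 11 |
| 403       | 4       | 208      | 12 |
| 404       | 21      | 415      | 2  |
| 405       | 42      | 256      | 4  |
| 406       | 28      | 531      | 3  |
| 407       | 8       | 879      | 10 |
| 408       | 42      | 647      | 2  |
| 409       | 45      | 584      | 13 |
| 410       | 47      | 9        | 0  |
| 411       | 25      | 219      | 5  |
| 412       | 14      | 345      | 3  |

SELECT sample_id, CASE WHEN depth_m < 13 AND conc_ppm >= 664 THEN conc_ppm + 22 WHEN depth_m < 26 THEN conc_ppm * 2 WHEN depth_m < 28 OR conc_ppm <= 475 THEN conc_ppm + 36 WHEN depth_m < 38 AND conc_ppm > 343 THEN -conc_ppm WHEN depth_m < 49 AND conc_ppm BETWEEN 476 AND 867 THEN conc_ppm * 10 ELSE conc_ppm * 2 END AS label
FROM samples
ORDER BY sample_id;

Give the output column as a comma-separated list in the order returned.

1718, 777, 450, 416, 830, 292, -531, 901, 6470, 5840, 45, 438, 690

sample_id=400: ELSE → 1718
sample_id=401: depth_m < 28 OR conc_ppm <= 475 → 777
sample_id=402: depth_m < 28 OR conc_ppm <= 475 → 450
sample_id=403: depth_m < 26 → 416
sample_id=404: depth_m < 26 → 830
sample_id=405: depth_m < 28 OR conc_ppm <= 475 → 292
sample_id=406: depth_m < 38 AND conc_ppm > 343 → -531
sample_id=407: depth_m < 13 AND conc_ppm >= 664 → 901
sample_id=408: depth_m < 49 AND conc_ppm BETWEEN 476 AND 867 → 6470
sample_id=409: depth_m < 49 AND conc_ppm BETWEEN 476 AND 867 → 5840
sample_id=410: depth_m < 28 OR conc_ppm <= 475 → 45
sample_id=411: depth_m < 26 → 438
sample_id=412: depth_m < 26 → 690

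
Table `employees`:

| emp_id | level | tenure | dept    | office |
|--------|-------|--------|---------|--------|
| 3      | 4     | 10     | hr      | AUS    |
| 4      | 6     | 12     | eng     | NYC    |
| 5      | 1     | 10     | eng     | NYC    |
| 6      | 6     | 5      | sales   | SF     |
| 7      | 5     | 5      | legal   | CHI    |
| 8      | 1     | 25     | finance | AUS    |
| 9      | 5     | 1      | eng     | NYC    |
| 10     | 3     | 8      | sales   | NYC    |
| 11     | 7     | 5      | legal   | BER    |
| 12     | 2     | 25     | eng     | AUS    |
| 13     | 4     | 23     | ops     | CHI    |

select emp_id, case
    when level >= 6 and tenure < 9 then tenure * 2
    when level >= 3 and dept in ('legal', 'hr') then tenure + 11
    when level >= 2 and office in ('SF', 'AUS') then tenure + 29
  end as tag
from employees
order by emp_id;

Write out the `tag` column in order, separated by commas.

21, NULL, NULL, 10, 16, NULL, NULL, NULL, 10, 54, NULL

emp_id=3: level >= 3 and dept in ('legal', 'hr') → 21
emp_id=4: (no match → NULL) → NULL
emp_id=5: (no match → NULL) → NULL
emp_id=6: level >= 6 and tenure < 9 → 10
emp_id=7: level >= 3 and dept in ('legal', 'hr') → 16
emp_id=8: (no match → NULL) → NULL
emp_id=9: (no match → NULL) → NULL
emp_id=10: (no match → NULL) → NULL
emp_id=11: level >= 6 and tenure < 9 → 10
emp_id=12: level >= 2 and office in ('SF', 'AUS') → 54
emp_id=13: (no match → NULL) → NULL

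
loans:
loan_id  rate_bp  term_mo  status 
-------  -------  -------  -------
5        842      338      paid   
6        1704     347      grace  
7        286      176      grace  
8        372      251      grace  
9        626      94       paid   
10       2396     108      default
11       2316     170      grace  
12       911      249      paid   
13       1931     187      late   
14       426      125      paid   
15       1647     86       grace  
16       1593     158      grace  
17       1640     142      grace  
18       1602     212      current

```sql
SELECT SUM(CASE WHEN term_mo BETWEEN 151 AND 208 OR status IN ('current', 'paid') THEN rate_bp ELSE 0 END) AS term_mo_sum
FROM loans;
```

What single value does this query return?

loan_id=5: ✓ → 842
loan_id=6: ✗
loan_id=7: ✓ → 286
loan_id=8: ✗
loan_id=9: ✓ → 626
loan_id=10: ✗
loan_id=11: ✓ → 2316
loan_id=12: ✓ → 911
loan_id=13: ✓ → 1931
loan_id=14: ✓ → 426
loan_id=15: ✗
loan_id=16: ✓ → 1593
loan_id=17: ✗
loan_id=18: ✓ → 1602
term_mo_sum = 842 + 286 + 626 + 2316 + 911 + 1931 + 426 + 1593 + 1602 = 10533

10533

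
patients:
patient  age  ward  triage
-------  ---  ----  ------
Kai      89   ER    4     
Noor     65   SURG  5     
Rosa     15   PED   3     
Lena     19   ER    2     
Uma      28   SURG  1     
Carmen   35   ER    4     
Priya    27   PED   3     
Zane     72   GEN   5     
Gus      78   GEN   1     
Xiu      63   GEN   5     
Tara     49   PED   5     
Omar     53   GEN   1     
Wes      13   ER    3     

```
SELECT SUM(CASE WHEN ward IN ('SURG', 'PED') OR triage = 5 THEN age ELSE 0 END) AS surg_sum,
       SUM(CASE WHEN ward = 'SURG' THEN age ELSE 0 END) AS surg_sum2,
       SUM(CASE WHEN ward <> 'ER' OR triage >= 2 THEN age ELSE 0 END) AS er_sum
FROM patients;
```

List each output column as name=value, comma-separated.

[surg_sum: ward IN ('SURG', 'PED') OR triage = 5]
patient=Kai: ✗
patient=Noor: ✓ → 65
patient=Rosa: ✓ → 15
patient=Lena: ✗
patient=Uma: ✓ → 28
patient=Carmen: ✗
patient=Priya: ✓ → 27
patient=Zane: ✓ → 72
patient=Gus: ✗
patient=Xiu: ✓ → 63
patient=Tara: ✓ → 49
patient=Omar: ✗
patient=Wes: ✗
surg_sum = 65 + 15 + 28 + 27 + 72 + 63 + 49 = 319
—
[surg_sum2: ward = 'SURG']
patient=Kai: ✗
patient=Noor: ✓ → 65
patient=Rosa: ✗
patient=Lena: ✗
patient=Uma: ✓ → 28
patient=Carmen: ✗
patient=Priya: ✗
patient=Zane: ✗
patient=Gus: ✗
patient=Xiu: ✗
patient=Tara: ✗
patient=Omar: ✗
patient=Wes: ✗
surg_sum2 = 65 + 28 = 93
—
[er_sum: ward <> 'ER' OR triage >= 2]
patient=Kai: ✓ → 89
patient=Noor: ✓ → 65
patient=Rosa: ✓ → 15
patient=Lena: ✓ → 19
patient=Uma: ✓ → 28
patient=Carmen: ✓ → 35
patient=Priya: ✓ → 27
patient=Zane: ✓ → 72
patient=Gus: ✓ → 78
patient=Xiu: ✓ → 63
patient=Tara: ✓ → 49
patient=Omar: ✓ → 53
patient=Wes: ✓ → 13
er_sum = 89 + 65 + 15 + 19 + 28 + 35 + 27 + 72 + 78 + 63 + 49 + 53 + 13 = 606

surg_sum=319, surg_sum2=93, er_sum=606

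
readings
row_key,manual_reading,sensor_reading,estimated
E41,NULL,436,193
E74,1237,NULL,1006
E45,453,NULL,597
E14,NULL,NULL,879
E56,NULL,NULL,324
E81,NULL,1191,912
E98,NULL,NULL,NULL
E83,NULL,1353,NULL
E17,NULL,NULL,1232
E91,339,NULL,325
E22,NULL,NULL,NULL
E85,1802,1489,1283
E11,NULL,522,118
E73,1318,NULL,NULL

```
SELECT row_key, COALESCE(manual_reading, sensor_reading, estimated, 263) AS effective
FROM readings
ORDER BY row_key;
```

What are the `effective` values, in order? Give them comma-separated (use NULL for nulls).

522, 879, 1232, 263, 436, 453, 324, 1318, 1237, 1191, 1353, 1802, 339, 263

row_key=E11: manual_reading=NULL, sensor_reading=522 → 522
row_key=E14: manual_reading=NULL, sensor_reading=NULL, estimated=879 → 879
row_key=E17: manual_reading=NULL, sensor_reading=NULL, estimated=1232 → 1232
row_key=E22: manual_reading=NULL, sensor_reading=NULL, estimated=NULL, → literal 263 → 263
row_key=E41: manual_reading=NULL, sensor_reading=436 → 436
row_key=E45: manual_reading=453 → 453
row_key=E56: manual_reading=NULL, sensor_reading=NULL, estimated=324 → 324
row_key=E73: manual_reading=1318 → 1318
row_key=E74: manual_reading=1237 → 1237
row_key=E81: manual_reading=NULL, sensor_reading=1191 → 1191
row_key=E83: manual_reading=NULL, sensor_reading=1353 → 1353
row_key=E85: manual_reading=1802 → 1802
row_key=E91: manual_reading=339 → 339
row_key=E98: manual_reading=NULL, sensor_reading=NULL, estimated=NULL, → literal 263 → 263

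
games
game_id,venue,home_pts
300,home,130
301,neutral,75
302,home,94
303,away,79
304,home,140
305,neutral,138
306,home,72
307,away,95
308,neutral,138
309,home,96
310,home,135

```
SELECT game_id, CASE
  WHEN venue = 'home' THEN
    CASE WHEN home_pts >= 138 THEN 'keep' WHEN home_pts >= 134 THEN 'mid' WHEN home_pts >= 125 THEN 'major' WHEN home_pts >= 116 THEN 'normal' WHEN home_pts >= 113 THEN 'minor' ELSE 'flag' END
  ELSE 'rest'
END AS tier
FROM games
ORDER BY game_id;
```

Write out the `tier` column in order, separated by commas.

game_id=300: venue='home' → inner[home_pts >= 125] → major
game_id=301: venue='neutral' → outer ELSE → rest
game_id=302: venue='home' → inner[ELSE] → flag
game_id=303: venue='away' → outer ELSE → rest
game_id=304: venue='home' → inner[home_pts >= 138] → keep
game_id=305: venue='neutral' → outer ELSE → rest
game_id=306: venue='home' → inner[ELSE] → flag
game_id=307: venue='away' → outer ELSE → rest
game_id=308: venue='neutral' → outer ELSE → rest
game_id=309: venue='home' → inner[ELSE] → flag
game_id=310: venue='home' → inner[home_pts >= 134] → mid

major, rest, flag, rest, keep, rest, flag, rest, rest, flag, mid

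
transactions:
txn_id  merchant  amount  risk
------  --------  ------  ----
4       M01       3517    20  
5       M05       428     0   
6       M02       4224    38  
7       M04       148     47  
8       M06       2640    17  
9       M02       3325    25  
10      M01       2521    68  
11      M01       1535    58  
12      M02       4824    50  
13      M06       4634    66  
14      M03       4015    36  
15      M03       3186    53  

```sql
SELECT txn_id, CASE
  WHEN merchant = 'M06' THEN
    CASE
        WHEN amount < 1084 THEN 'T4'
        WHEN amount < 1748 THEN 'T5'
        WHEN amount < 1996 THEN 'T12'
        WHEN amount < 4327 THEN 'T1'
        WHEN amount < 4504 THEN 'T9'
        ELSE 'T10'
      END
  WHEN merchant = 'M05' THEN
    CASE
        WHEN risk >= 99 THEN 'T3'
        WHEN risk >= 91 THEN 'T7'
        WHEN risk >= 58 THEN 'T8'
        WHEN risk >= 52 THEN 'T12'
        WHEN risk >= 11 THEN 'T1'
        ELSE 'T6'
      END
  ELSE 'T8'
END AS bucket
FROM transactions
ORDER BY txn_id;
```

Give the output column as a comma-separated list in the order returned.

T8, T6, T8, T8, T1, T8, T8, T8, T8, T10, T8, T8

txn_id=4: merchant='M01' → outer ELSE → T8
txn_id=5: merchant='M05' → inner[ELSE] → T6
txn_id=6: merchant='M02' → outer ELSE → T8
txn_id=7: merchant='M04' → outer ELSE → T8
txn_id=8: merchant='M06' → inner[amount < 4327] → T1
txn_id=9: merchant='M02' → outer ELSE → T8
txn_id=10: merchant='M01' → outer ELSE → T8
txn_id=11: merchant='M01' → outer ELSE → T8
txn_id=12: merchant='M02' → outer ELSE → T8
txn_id=13: merchant='M06' → inner[ELSE] → T10
txn_id=14: merchant='M03' → outer ELSE → T8
txn_id=15: merchant='M03' → outer ELSE → T8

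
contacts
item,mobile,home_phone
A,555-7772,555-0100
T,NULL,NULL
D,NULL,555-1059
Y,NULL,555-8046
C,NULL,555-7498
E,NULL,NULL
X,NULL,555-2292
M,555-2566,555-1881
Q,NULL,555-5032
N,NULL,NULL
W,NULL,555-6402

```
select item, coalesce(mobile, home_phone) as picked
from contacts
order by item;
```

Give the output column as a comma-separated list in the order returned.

item=A: mobile=555-7772 → 555-7772
item=C: mobile=NULL, home_phone=555-7498 → 555-7498
item=D: mobile=NULL, home_phone=555-1059 → 555-1059
item=E: mobile=NULL, home_phone=NULL (all NULL) → NULL
item=M: mobile=555-2566 → 555-2566
item=N: mobile=NULL, home_phone=NULL (all NULL) → NULL
item=Q: mobile=NULL, home_phone=555-5032 → 555-5032
item=T: mobile=NULL, home_phone=NULL (all NULL) → NULL
item=W: mobile=NULL, home_phone=555-6402 → 555-6402
item=X: mobile=NULL, home_phone=555-2292 → 555-2292
item=Y: mobile=NULL, home_phone=555-8046 → 555-8046

555-7772, 555-7498, 555-1059, NULL, 555-2566, NULL, 555-5032, NULL, 555-6402, 555-2292, 555-8046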